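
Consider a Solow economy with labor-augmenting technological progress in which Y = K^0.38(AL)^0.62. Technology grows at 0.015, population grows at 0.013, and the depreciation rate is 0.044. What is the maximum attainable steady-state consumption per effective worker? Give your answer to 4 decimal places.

c_gold ≈ 1.7186

Capital per effective worker breaks even when investment replaces (n + g + δ)·k; here n + g + δ = 0.072.
Golden rule sets MPK = n+g+δ: 0.38·k^(0.38−1) = 0.072, so k_gold = (0.38/0.072)^(1/0.62) ≈ 14.6300.
y_gold = 14.6300^0.38 ≈ 2.7720.
c_gold = y_gold − (n+g+δ)·k_gold = 2.7720 − 0.072·14.6300 ≈ 1.7186.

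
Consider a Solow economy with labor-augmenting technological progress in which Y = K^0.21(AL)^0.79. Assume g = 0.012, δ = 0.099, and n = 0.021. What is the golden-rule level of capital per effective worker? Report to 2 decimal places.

The effective depreciation rate is n + g + δ = 0.021 + 0.012 + 0.099 = 0.132.
Golden rule sets MPK = n+g+δ: 0.21·k^(0.21−1) = 0.132, so k_gold = (0.21/0.132)^(1/0.79) ≈ 1.7999.

k_gold ≈ 1.80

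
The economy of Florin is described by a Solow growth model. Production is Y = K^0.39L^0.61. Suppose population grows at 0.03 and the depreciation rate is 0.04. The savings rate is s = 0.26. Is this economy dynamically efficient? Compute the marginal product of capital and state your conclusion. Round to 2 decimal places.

Capital per worker breaks even when investment replaces (n + δ)·k; here n + δ = 0.07.
Steady-state k*: s·k^0.39 = 0.07·k gives k* = (0.26/0.07)^(1/0.61) ≈ 8.5945.
MPK = 0.39·8.5945^(-0.61) ≈ 0.1050.
MPK > n+δ = 0.07, so the economy is dynamically efficient (under-saving).

dynamically efficient; MPK ≈ 0.11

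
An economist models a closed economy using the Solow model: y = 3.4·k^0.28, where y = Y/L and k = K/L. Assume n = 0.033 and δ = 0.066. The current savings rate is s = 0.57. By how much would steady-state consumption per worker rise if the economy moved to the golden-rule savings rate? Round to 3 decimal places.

Capital per worker breaks even when investment replaces (n + δ)·k; here n + δ = 0.099.
Current steady state (s = 0.57): k* = (0.57·3.4/0.099)^(1/0.72) ≈ 62.2377, y* = 3.4·62.2377^0.28 ≈ 10.8097, c* = (1−0.57)·10.8097 ≈ 4.6482.
Golden rule sets MPK = n+δ: 0.28·3.4·k^(0.28−1) = 0.099, so k_gold = (0.28·3.4/0.099)^(1/0.72) ≈ 23.1889.
y_gold = 3.4·23.1889^0.28 ≈ 8.1989, c_gold = y_gold − 0.099·k_gold ≈ 5.9032.
Gain: Δc = 5.9032 − 4.6482 ≈ 1.2551.

Δc ≈ 1.255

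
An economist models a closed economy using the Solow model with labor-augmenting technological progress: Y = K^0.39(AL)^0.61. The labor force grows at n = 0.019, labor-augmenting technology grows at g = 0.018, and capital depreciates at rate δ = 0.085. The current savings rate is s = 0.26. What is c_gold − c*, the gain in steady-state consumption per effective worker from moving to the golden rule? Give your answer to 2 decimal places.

Capital per effective worker breaks even when investment replaces (n + g + δ)·k; here n + g + δ = 0.122.
Current steady state (s = 0.26): k* = (0.26/0.122)^(1/0.61) ≈ 3.4571, y* = 3.4571^0.39 ≈ 1.6222, c* = (1−0.26)·1.6222 ≈ 1.2004.
At the golden rule the marginal product of capital equals n+g+δ: 0.39·k^(0.39−1) = 0.122. Solving, k_gold = (0.39/0.122)^(1/0.61) ≈ 6.7202.
y_gold = 6.7202^0.39 ≈ 2.1022, c_gold = y_gold − 0.122·k_gold ≈ 1.2824.
Gain: Δc = 1.2824 − 1.2004 ≈ 0.0820.

Δc ≈ 0.08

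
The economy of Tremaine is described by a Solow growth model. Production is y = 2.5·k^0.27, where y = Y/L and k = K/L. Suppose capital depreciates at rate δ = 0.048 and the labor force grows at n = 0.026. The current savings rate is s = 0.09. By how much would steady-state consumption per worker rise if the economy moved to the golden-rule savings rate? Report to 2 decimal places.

The effective depreciation rate is n + δ = 0.026 + 0.048 = 0.074.
Current steady state (s = 0.09): k* = (0.09·2.5/0.074)^(1/0.73) ≈ 4.5875, y* = 2.5·4.5875^0.27 ≈ 3.7719, c* = (1−0.09)·3.7719 ≈ 3.4325.
At the golden rule the marginal product of capital equals n+δ: 0.27·2.5·k^(0.27−1) = 0.074. Solving, k_gold = (0.27·2.5/0.074)^(1/0.73) ≈ 20.6618.
y_gold = 2.5·20.6618^0.27 ≈ 5.6629, c_gold = y_gold − 0.074·k_gold ≈ 4.1339.
Gain: Δc = 4.1339 − 3.4325 ≈ 0.7014.

Δc ≈ 0.70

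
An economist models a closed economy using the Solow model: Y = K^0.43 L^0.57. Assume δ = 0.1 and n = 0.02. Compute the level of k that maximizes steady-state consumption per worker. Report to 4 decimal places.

k_gold ≈ 9.3850

n + δ = 0.02 + 0.1 = 0.12.
Setting f'(k) = n+δ gives 0.43·k^(0.43−1) = 0.12, hence k_gold = (0.43/0.12)^(1/0.57) ≈ 9.3850.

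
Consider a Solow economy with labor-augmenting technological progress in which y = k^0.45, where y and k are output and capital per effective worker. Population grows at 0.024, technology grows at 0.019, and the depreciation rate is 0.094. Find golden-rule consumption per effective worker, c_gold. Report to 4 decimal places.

Break-even investment rate: n + g + δ = 0.024 + 0.019 + 0.094 = 0.137.
At the golden rule the marginal product of capital equals n+g+δ: 0.45·k^(0.45−1) = 0.137. Solving, k_gold = (0.45/0.137)^(1/0.55) ≈ 8.6911.
y_gold = 8.6911^0.45 ≈ 2.6460.
c_gold = y_gold − (n+g+δ)·k_gold = 2.6460 − 0.137·8.6911 ≈ 1.4553.

c_gold ≈ 1.4553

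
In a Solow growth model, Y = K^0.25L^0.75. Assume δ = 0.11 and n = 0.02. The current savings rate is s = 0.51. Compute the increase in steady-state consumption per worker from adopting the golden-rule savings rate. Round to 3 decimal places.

The effective depreciation rate is n + δ = 0.02 + 0.11 = 0.13.
Current steady state (s = 0.51): k* = (0.51/0.13)^(1/0.75) ≈ 6.1873, y* = 6.1873^0.25 ≈ 1.5772, c* = (1−0.51)·1.5772 ≈ 0.7728.
Maximizing c = f(k) − (n+δ)·k gives f'(k) = n+δ, i.e. 0.25·k^(0.25−1) = 0.13, so k_gold = (0.25/0.13)^(1/0.75) ≈ 2.3915.
y_gold = 2.3915^0.25 ≈ 1.2436, c_gold = y_gold − 0.13·k_gold ≈ 0.9327.
Gain: Δc = 0.9327 − 0.7728 ≈ 0.1599.

Δc ≈ 0.160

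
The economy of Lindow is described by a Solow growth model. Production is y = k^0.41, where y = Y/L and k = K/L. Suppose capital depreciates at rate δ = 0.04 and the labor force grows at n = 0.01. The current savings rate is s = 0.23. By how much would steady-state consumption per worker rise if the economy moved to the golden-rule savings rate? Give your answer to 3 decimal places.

Δc ≈ 0.323

Break-even investment rate: n + δ = 0.01 + 0.04 = 0.05.
Current steady state (s = 0.23): k* = (0.23/0.05)^(1/0.59) ≈ 13.2837, y* = 13.2837^0.41 ≈ 2.8878, c* = (1−0.23)·2.8878 ≈ 2.2236.
At the golden rule the marginal product of capital equals n+δ: 0.41·k^(0.41−1) = 0.05. Solving, k_gold = (0.41/0.05)^(1/0.59) ≈ 35.3865.
y_gold = 35.3865^0.41 ≈ 4.3154, c_gold = y_gold − 0.05·k_gold ≈ 2.5461.
Gain: Δc = 2.5461 − 2.2236 ≈ 0.3225.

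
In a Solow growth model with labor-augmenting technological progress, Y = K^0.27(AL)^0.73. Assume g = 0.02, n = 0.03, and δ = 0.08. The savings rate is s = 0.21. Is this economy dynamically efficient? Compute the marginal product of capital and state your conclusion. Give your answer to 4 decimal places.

Capital per effective worker breaks even when investment replaces (n + g + δ)·k; here n + g + δ = 0.13.
Steady-state k*: s·k^0.27 = 0.13·k gives k* = (0.21/0.13)^(1/0.73) ≈ 1.9289.
MPK = 0.27·1.9289^(-0.73) ≈ 0.1671.
MPK > n+g+δ = 0.13, so the economy is dynamically efficient (under-saving).

dynamically efficient; MPK ≈ 0.1671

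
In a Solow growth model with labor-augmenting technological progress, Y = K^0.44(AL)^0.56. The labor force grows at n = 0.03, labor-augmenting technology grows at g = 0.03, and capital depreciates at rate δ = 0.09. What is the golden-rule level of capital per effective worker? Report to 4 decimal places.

k_gold ≈ 6.8324

Capital per effective worker breaks even when investment replaces (n + g + δ)·k; here n + g + δ = 0.15.
At the golden rule the marginal product of capital equals n+g+δ: 0.44·k^(0.44−1) = 0.15. Solving, k_gold = (0.44/0.15)^(1/0.56) ≈ 6.8324.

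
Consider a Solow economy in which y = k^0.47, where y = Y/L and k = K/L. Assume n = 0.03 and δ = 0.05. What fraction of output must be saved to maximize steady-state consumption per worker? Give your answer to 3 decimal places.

s_gold = 0.470

The effective depreciation rate is n + δ = 0.03 + 0.05 = 0.08.
At the golden rule MPK = n+δ, and in any Cobb-Douglas steady state s = (n+δ)·k/y = MPK·k/y = capital's share 0.47.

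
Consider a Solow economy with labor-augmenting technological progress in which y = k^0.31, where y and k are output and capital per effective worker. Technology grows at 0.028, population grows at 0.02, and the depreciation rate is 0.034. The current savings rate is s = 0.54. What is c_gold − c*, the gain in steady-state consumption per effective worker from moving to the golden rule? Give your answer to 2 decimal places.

The effective depreciation rate is n + g + δ = 0.02 + 0.028 + 0.034 = 0.082.
Current steady state (s = 0.54): k* = (0.54/0.082)^(1/0.69) ≈ 15.3585, y* = 15.3585^0.31 ≈ 2.3322, c* = (1−0.54)·2.3322 ≈ 1.0728.
Setting f'(k) = n+g+δ gives 0.31·k^(0.31−1) = 0.082, hence k_gold = (0.31/0.082)^(1/0.69) ≈ 6.8711.
y_gold = 6.8711^0.31 ≈ 1.8175, c_gold = y_gold − 0.082·k_gold ≈ 1.2541.
Gain: Δc = 1.2541 − 1.0728 ≈ 0.1813.

Δc ≈ 0.18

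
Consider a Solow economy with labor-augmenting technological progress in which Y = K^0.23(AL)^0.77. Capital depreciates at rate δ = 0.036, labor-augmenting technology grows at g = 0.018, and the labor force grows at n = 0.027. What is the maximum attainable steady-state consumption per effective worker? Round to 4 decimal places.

c_gold ≈ 1.0517

Break-even investment rate: n + g + δ = 0.027 + 0.018 + 0.036 = 0.081.
Maximizing c = f(k) − (n+g+δ)·k gives f'(k) = n+g+δ, i.e. 0.23·k^(0.23−1) = 0.081, so k_gold = (0.23/0.081)^(1/0.77) ≈ 3.8782.
y_gold = 3.8782^0.23 ≈ 1.3658.
c_gold = y_gold − (n+g+δ)·k_gold = 1.3658 − 0.081·3.8782 ≈ 1.0517.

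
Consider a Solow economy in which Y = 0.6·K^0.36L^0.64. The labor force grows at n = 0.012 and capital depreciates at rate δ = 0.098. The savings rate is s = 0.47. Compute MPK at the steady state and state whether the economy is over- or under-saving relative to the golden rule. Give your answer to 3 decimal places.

over-saving; MPK ≈ 0.084

The effective depreciation rate is n + δ = 0.012 + 0.098 = 0.11.
Steady-state k*: s·A·k^0.36 = 0.11·k gives k* = (0.47·0.6/0.11)^(1/0.64) ≈ 4.3535.
MPK = 0.36·0.6·4.3535^(-0.64) ≈ 0.0843.
MPK < n+δ = 0.11, so the economy is dynamically inefficient (over-saving).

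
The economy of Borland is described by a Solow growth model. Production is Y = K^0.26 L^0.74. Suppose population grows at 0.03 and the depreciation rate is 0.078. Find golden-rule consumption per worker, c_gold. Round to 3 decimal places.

Capital per worker breaks even when investment replaces (n + δ)·k; here n + δ = 0.108.
Maximizing c = f(k) − (n+δ)·k gives f'(k) = n+δ, i.e. 0.26·k^(0.26−1) = 0.108, so k_gold = (0.26/0.108)^(1/0.74) ≈ 3.2780.
y_gold = 3.2780^0.26 ≈ 1.3616.
c_gold = y_gold − (n+δ)·k_gold = 1.3616 − 0.108·3.2780 ≈ 1.0076.

c_gold ≈ 1.008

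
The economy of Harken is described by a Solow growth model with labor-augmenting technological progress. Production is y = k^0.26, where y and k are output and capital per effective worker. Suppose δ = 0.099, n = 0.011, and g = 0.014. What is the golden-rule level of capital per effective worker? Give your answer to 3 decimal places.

Break-even investment rate: n + g + δ = 0.011 + 0.014 + 0.099 = 0.124.
Setting f'(k) = n+g+δ gives 0.26·k^(0.26−1) = 0.124, hence k_gold = (0.26/0.124)^(1/0.74) ≈ 2.7198.

k_gold ≈ 2.720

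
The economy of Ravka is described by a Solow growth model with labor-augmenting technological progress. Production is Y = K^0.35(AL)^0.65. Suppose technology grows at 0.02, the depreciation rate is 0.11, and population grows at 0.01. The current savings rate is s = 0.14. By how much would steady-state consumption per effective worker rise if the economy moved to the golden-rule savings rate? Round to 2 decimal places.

Capital per effective worker breaks even when investment replaces (n + g + δ)·k; here n + g + δ = 0.14.
Current steady state (s = 0.14): k* = (0.14/0.14)^(1/0.65) ≈ 1.0000, y* = 1.0000^0.35 ≈ 1.0000, c* = (1−0.14)·1.0000 ≈ 0.8600.
At the golden rule the marginal product of capital equals n+g+δ: 0.35·k^(0.35−1) = 0.14. Solving, k_gold = (0.35/0.14)^(1/0.65) ≈ 4.0946.
y_gold = 4.0946^0.35 ≈ 1.6379, c_gold = y_gold − 0.14·k_gold ≈ 1.0646.
Gain: Δc = 1.0646 − 0.8600 ≈ 0.2046.

Δc ≈ 0.20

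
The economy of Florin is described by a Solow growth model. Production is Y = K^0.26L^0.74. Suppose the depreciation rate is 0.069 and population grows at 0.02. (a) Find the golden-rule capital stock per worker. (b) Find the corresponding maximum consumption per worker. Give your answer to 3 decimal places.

(a) k_gold ≈ 4.258; (b) c_gold ≈ 1.078

The effective depreciation rate is n + δ = 0.02 + 0.069 = 0.089.
At the golden rule the marginal product of capital equals n+δ: 0.26·k^(0.26−1) = 0.089. Solving, k_gold = (0.26/0.089)^(1/0.74) ≈ 4.2576.
y_gold = 4.2576^0.26 ≈ 1.4574; c_gold = y_gold − 0.089·k_gold ≈ 1.0785.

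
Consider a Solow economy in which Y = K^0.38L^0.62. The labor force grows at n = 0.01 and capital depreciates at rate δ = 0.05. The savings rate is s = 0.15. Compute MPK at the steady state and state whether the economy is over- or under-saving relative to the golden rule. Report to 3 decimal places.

Break-even investment rate: n + δ = 0.01 + 0.05 = 0.06.
Steady-state k*: s·k^0.38 = 0.06·k gives k* = (0.15/0.06)^(1/0.62) ≈ 4.3837.
MPK = 0.38·4.3837^(-0.62) ≈ 0.1520.
MPK > n+δ = 0.06, so the economy is dynamically efficient (under-saving).

under-saving; MPK ≈ 0.152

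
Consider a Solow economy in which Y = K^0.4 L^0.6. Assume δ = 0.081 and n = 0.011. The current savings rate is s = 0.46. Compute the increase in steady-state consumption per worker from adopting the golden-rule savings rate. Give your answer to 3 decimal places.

Break-even investment rate: n + δ = 0.011 + 0.081 = 0.092.
Current steady state (s = 0.46): k* = (0.46/0.092)^(1/0.6) ≈ 14.6201, y* = 14.6201^0.4 ≈ 2.9240, c* = (1−0.46)·2.9240 ≈ 1.5790.
Setting f'(k) = n+δ gives 0.4·k^(0.4−1) = 0.092, hence k_gold = (0.4/0.092)^(1/0.6) ≈ 11.5821.
y_gold = 11.5821^0.4 ≈ 2.6639, c_gold = y_gold − 0.092·k_gold ≈ 1.5983.
Gain: Δc = 1.5983 − 1.5790 ≈ 0.0194.

Δc ≈ 0.019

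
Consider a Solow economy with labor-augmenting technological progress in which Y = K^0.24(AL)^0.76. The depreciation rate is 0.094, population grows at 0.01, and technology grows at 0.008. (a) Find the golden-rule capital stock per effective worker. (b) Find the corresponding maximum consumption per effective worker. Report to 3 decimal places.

(a) k_gold ≈ 2.726; (b) c_gold ≈ 0.967

Capital per effective worker breaks even when investment replaces (n + g + δ)·k; here n + g + δ = 0.112.
Maximizing c = f(k) − (n+g+δ)·k gives f'(k) = n+g+δ, i.e. 0.24·k^(0.24−1) = 0.112, so k_gold = (0.24/0.112)^(1/0.76) ≈ 2.7259.
y_gold = 2.7259^0.24 ≈ 1.2721; c_gold = y_gold − 0.112·k_gold ≈ 0.9668.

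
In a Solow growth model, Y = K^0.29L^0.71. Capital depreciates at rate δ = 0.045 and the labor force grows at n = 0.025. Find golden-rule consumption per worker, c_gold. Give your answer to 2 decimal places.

c_gold ≈ 1.27

Break-even investment rate: n + δ = 0.025 + 0.045 = 0.07.
Maximizing c = f(k) − (n+δ)·k gives f'(k) = n+δ, i.e. 0.29·k^(0.29−1) = 0.07, so k_gold = (0.29/0.07)^(1/0.71) ≈ 7.4035.
y_gold = 7.4035^0.29 ≈ 1.7870.
c_gold = y_gold − (n+δ)·k_gold = 1.7870 − 0.07·7.4035 ≈ 1.2688.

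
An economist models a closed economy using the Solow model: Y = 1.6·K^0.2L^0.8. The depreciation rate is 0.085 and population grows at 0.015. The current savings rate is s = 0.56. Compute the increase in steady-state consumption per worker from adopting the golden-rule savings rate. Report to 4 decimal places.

Δc ≈ 0.4940

The effective depreciation rate is n + δ = 0.015 + 0.085 = 0.1.
Current steady state (s = 0.56): k* = (0.56·1.6/0.1)^(1/0.8) ≈ 15.5019, y* = 1.6·15.5019^0.2 ≈ 2.7682, c* = (1−0.56)·2.7682 ≈ 1.2180.
Maximizing c = f(k) − (n+δ)·k gives f'(k) = n+δ, i.e. 0.2·1.6·k^(0.2−1) = 0.1, so k_gold = (0.2·1.6/0.1)^(1/0.8) ≈ 4.2799.
y_gold = 1.6·4.2799^0.2 ≈ 2.1400, c_gold = y_gold − 0.1·k_gold ≈ 1.7120.
Gain: Δc = 1.7120 − 1.2180 ≈ 0.4940.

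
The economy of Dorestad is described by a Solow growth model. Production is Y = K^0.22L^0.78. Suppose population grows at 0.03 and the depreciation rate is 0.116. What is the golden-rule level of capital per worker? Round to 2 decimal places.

k_gold ≈ 1.69

Capital per worker breaks even when investment replaces (n + δ)·k; here n + δ = 0.146.
Maximizing c = f(k) − (n+δ)·k gives f'(k) = n+δ, i.e. 0.22·k^(0.22−1) = 0.146, so k_gold = (0.22/0.146)^(1/0.78) ≈ 1.6916.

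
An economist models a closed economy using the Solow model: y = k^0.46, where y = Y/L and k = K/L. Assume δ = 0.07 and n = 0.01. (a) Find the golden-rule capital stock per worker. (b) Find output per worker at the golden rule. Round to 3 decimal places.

(a) k_gold ≈ 25.515; (b) y_gold ≈ 4.437

n + δ = 0.01 + 0.07 = 0.08.
Maximizing c = f(k) − (n+δ)·k gives f'(k) = n+δ, i.e. 0.46·k^(0.46−1) = 0.08, so k_gold = (0.46/0.08)^(1/0.54) ≈ 25.5148.
y_gold = 25.5148^0.46 ≈ 4.4374.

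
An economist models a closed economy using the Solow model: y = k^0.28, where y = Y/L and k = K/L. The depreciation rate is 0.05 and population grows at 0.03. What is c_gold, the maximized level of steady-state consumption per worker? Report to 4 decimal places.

c_gold ≈ 1.1720

The effective depreciation rate is n + δ = 0.03 + 0.05 = 0.08.
At the golden rule the marginal product of capital equals n+δ: 0.28·k^(0.28−1) = 0.08. Solving, k_gold = (0.28/0.08)^(1/0.72) ≈ 5.6971.
y_gold = 5.6971^0.28 ≈ 1.6277.
c_gold = y_gold − (n+δ)·k_gold = 1.6277 − 0.08·5.6971 ≈ 1.1720.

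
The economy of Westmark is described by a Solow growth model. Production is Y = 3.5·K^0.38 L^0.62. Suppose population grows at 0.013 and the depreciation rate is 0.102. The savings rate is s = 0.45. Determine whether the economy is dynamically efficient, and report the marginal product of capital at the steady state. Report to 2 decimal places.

dynamically inefficient; MPK ≈ 0.10

Break-even investment rate: n + δ = 0.013 + 0.102 = 0.115.
Steady-state k*: s·A·k^0.38 = 0.115·k gives k* = (0.45·3.5/0.115)^(1/0.62) ≈ 68.1080.
MPK = 0.38·3.5·68.1080^(-0.62) ≈ 0.0971.
MPK < n+δ = 0.115, so the economy is dynamically inefficient (over-saving).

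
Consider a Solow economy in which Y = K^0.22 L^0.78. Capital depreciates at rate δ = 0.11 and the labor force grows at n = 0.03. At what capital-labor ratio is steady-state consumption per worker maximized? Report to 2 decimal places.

k_gold ≈ 1.79

The effective depreciation rate is n + δ = 0.03 + 0.11 = 0.14.
At the golden rule the marginal product of capital equals n+δ: 0.22·k^(0.22−1) = 0.14. Solving, k_gold = (0.22/0.14)^(1/0.78) ≈ 1.7851.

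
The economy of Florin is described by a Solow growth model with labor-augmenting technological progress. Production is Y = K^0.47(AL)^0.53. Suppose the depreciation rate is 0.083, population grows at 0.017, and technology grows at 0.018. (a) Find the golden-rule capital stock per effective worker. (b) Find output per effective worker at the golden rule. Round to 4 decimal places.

Break-even investment rate: n + g + δ = 0.017 + 0.018 + 0.083 = 0.118.
At the golden rule the marginal product of capital equals n+g+δ: 0.47·k^(0.47−1) = 0.118. Solving, k_gold = (0.47/0.118)^(1/0.53) ≈ 13.5670.
y_gold = 13.5670^0.47 ≈ 3.4062.

(a) k_gold ≈ 13.5670; (b) y_gold ≈ 3.4062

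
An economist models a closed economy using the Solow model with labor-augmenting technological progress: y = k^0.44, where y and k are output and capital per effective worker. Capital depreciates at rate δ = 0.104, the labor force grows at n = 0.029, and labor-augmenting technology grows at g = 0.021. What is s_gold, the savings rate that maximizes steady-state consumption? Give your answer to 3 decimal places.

n + g + δ = 0.029 + 0.021 + 0.104 = 0.154.
At the golden rule MPK = n+g+δ, and in any Cobb-Douglas steady state s = (n+g+δ)·k/y = MPK·k/y = capital's share 0.44.

s_gold = 0.440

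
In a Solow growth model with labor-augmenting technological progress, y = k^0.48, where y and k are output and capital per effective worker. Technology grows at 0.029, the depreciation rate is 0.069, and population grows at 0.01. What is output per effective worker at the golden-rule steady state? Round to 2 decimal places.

n + g + δ = 0.01 + 0.029 + 0.069 = 0.108.
Maximizing c = f(k) − (n+g+δ)·k gives f'(k) = n+g+δ, i.e. 0.48·k^(0.48−1) = 0.108, so k_gold = (0.48/0.108)^(1/0.52) ≈ 17.6118.
Output: y_gold = k_gold^0.48 = 17.6118^0.48 ≈ 3.9626.

y_gold ≈ 3.96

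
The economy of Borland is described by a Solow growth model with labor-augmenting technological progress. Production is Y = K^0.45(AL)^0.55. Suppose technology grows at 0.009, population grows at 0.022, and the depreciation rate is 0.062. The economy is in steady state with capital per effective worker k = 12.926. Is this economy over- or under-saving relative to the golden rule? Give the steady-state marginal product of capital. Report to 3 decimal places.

Capital per effective worker breaks even when investment replaces (n + g + δ)·k; here n + g + δ = 0.093.
MPK = 0.45·k^(0.45−1) = 0.45·12.926^(-0.55) ≈ 0.1101.
MPK > 0.093, so the economy is dynamically efficient (under-saving).

under-saving; MPK ≈ 0.110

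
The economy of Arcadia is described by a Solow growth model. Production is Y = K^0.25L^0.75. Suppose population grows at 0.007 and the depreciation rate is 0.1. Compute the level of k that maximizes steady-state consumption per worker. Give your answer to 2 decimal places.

k_gold ≈ 3.10

Break-even investment rate: n + δ = 0.007 + 0.1 = 0.107.
At the golden rule the marginal product of capital equals n+δ: 0.25·k^(0.25−1) = 0.107. Solving, k_gold = (0.25/0.107)^(1/0.75) ≈ 3.1003.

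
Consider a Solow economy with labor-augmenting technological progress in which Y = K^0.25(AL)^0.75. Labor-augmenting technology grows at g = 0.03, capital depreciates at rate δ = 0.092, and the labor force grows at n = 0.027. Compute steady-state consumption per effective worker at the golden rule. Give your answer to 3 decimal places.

The effective depreciation rate is n + g + δ = 0.027 + 0.03 + 0.092 = 0.149.
Maximizing c = f(k) − (n+g+δ)·k gives f'(k) = n+g+δ, i.e. 0.25·k^(0.25−1) = 0.149, so k_gold = (0.25/0.149)^(1/0.75) ≈ 1.9938.
y_gold = 1.9938^0.25 ≈ 1.1883.
c_gold = y_gold − (n+g+δ)·k_gold = 1.1883 − 0.149·1.9938 ≈ 0.8912.

c_gold ≈ 0.891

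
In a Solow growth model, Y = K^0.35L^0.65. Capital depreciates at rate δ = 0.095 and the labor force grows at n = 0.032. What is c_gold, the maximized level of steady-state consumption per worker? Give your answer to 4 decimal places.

c_gold ≈ 1.1220

The effective depreciation rate is n + δ = 0.032 + 0.095 = 0.127.
Golden rule sets MPK = n+δ: 0.35·k^(0.35−1) = 0.127, so k_gold = (0.35/0.127)^(1/0.65) ≈ 4.7570.
y_gold = 4.7570^0.35 ≈ 1.7261.
c_gold = y_gold − (n+δ)·k_gold = 1.7261 − 0.127·4.7570 ≈ 1.1220.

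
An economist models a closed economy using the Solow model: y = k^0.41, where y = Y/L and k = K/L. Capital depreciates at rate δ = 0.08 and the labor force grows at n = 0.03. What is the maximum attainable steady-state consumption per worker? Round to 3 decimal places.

n + δ = 0.03 + 0.08 = 0.11.
Golden rule sets MPK = n+δ: 0.41·k^(0.41−1) = 0.11, so k_gold = (0.41/0.11)^(1/0.59) ≈ 9.2995.
y_gold = 9.2995^0.41 ≈ 2.4950.
c_gold = y_gold − (n+δ)·k_gold = 2.4950 − 0.11·9.2995 ≈ 1.4720.

c_gold ≈ 1.472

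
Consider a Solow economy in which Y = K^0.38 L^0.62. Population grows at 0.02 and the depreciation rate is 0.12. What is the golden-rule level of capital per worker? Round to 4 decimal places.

k_gold ≈ 5.0055

n + δ = 0.02 + 0.12 = 0.14.
Setting f'(k) = n+δ gives 0.38·k^(0.38−1) = 0.14, hence k_gold = (0.38/0.14)^(1/0.62) ≈ 5.0055.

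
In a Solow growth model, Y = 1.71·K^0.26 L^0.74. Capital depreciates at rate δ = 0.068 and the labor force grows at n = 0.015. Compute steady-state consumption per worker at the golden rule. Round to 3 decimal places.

c_gold ≈ 2.282

Capital per worker breaks even when investment replaces (n + δ)·k; here n + δ = 0.083.
Setting f'(k) = n+δ gives 0.26·1.71·k^(0.26−1) = 0.083, hence k_gold = (0.26·1.71/0.083)^(1/0.74) ≈ 9.6602.
y_gold = 1.71·9.6602^0.26 ≈ 3.0838.
c_gold = y_gold − (n+δ)·k_gold = 3.0838 − 0.083·9.6602 ≈ 2.2820.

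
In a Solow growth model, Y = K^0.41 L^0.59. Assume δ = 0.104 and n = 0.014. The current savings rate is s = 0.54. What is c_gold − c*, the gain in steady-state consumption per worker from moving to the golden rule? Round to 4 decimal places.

Break-even investment rate: n + δ = 0.014 + 0.104 = 0.118.
Current steady state (s = 0.54): k* = (0.54/0.118)^(1/0.59) ≈ 13.1677, y* = 13.1677^0.41 ≈ 2.8774, c* = (1−0.54)·2.8774 ≈ 1.3236.
Setting f'(k) = n+δ gives 0.41·k^(0.41−1) = 0.118, hence k_gold = (0.41/0.118)^(1/0.59) ≈ 8.2562.
y_gold = 8.2562^0.41 ≈ 2.3762, c_gold = y_gold − 0.118·k_gold ≈ 1.4020.
Gain: Δc = 1.4020 − 1.3236 ≈ 0.0783.

Δc ≈ 0.0783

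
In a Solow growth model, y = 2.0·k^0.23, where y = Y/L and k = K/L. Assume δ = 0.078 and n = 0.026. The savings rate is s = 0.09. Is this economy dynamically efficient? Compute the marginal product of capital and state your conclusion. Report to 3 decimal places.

dynamically efficient; MPK ≈ 0.266

Capital per worker breaks even when investment replaces (n + δ)·k; here n + δ = 0.104.
Steady-state k*: s·A·k^0.23 = 0.104·k gives k* = (0.09·2.0/0.104)^(1/0.77) ≈ 2.0389.
MPK = 0.23·2.0·2.0389^(-0.77) ≈ 0.2658.
MPK > n+δ = 0.104, so the economy is dynamically efficient (under-saving).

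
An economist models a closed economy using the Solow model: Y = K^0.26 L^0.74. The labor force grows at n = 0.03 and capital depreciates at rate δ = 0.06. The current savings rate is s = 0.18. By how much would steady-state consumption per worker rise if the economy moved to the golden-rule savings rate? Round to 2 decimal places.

Break-even investment rate: n + δ = 0.03 + 0.06 = 0.09.
Current steady state (s = 0.18): k* = (0.18/0.09)^(1/0.74) ≈ 2.5515, y* = 2.5515^0.26 ≈ 1.2758, c* = (1−0.18)·1.2758 ≈ 1.0461.
At the golden rule the marginal product of capital equals n+δ: 0.26·k^(0.26−1) = 0.09. Solving, k_gold = (0.26/0.09)^(1/0.74) ≈ 4.1938.
y_gold = 4.1938^0.26 ≈ 1.4517, c_gold = y_gold − 0.09·k_gold ≈ 1.0743.
Gain: Δc = 1.0743 − 1.0461 ≈ 0.0281.

Δc ≈ 0.03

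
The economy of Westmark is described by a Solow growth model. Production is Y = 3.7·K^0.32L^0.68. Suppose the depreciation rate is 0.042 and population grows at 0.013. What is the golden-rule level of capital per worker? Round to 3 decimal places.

k_gold ≈ 91.259

The effective depreciation rate is n + δ = 0.013 + 0.042 = 0.055.
Golden rule sets MPK = n+δ: 0.32·3.7·k^(0.32−1) = 0.055, so k_gold = (0.32·3.7/0.055)^(1/0.68) ≈ 91.2595.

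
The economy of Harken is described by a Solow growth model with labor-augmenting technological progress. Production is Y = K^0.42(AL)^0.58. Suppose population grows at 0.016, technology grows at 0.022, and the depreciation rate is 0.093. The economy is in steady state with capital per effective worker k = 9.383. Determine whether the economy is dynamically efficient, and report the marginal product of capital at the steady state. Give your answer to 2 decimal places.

n + g + δ = 0.016 + 0.022 + 0.093 = 0.131.
MPK = 0.42·k^(0.42−1) = 0.42·9.383^(-0.58) ≈ 0.1146.
MPK < 0.131, so the economy is dynamically inefficient (over-saving).

dynamically inefficient; MPK ≈ 0.11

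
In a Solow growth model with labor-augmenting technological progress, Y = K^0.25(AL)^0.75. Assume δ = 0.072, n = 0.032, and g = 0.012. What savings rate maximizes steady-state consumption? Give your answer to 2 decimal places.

Break-even investment rate: n + g + δ = 0.032 + 0.012 + 0.072 = 0.116.
At the golden rule MPK = n+g+δ, and in any Cobb-Douglas steady state s = (n+g+δ)·k/y = MPK·k/y = capital's share 0.25.

s_gold = 0.25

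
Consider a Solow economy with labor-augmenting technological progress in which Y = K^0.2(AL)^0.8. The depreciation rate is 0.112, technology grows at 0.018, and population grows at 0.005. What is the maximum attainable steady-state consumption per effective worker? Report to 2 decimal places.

n + g + δ = 0.005 + 0.018 + 0.112 = 0.135.
At the golden rule the marginal product of capital equals n+g+δ: 0.2·k^(0.2−1) = 0.135. Solving, k_gold = (0.2/0.135)^(1/0.8) ≈ 1.6344.
y_gold = 1.6344^0.2 ≈ 1.1033.
c_gold = y_gold − (n+g+δ)·k_gold = 1.1033 − 0.135·1.6344 ≈ 0.8826.

c_gold ≈ 0.88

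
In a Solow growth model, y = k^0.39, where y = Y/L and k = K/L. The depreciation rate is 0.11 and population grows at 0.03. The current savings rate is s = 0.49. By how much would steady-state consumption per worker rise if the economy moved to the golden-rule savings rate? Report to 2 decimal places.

The effective depreciation rate is n + δ = 0.03 + 0.11 = 0.14.
Current steady state (s = 0.49): k* = (0.49/0.14)^(1/0.61) ≈ 7.7968, y* = 7.7968^0.39 ≈ 2.2276, c* = (1−0.49)·2.2276 ≈ 1.1361.
Setting f'(k) = n+δ gives 0.39·k^(0.39−1) = 0.14, hence k_gold = (0.39/0.14)^(1/0.61) ≈ 5.3630.
y_gold = 5.3630^0.39 ≈ 1.9252, c_gold = y_gold − 0.14·k_gold ≈ 1.1743.
Gain: Δc = 1.1743 − 1.1361 ≈ 0.0382.

Δc ≈ 0.04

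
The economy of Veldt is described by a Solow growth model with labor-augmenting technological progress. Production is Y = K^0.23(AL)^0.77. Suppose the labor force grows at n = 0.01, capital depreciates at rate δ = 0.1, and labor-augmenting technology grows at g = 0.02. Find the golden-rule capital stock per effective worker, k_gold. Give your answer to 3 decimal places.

k_gold ≈ 2.098

n + g + δ = 0.01 + 0.02 + 0.1 = 0.13.
At the golden rule the marginal product of capital equals n+g+δ: 0.23·k^(0.23−1) = 0.13. Solving, k_gold = (0.23/0.13)^(1/0.77) ≈ 2.0980.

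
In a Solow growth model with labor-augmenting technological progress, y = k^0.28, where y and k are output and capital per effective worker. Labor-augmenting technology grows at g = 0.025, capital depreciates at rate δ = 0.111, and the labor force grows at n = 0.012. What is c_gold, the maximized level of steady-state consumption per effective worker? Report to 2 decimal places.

c_gold ≈ 0.92

The effective depreciation rate is n + g + δ = 0.012 + 0.025 + 0.111 = 0.148.
Golden rule sets MPK = n+g+δ: 0.28·k^(0.28−1) = 0.148, so k_gold = (0.28/0.148)^(1/0.72) ≈ 2.4243.
y_gold = 2.4243^0.28 ≈ 1.2814.
c_gold = y_gold − (n+g+δ)·k_gold = 1.2814 − 0.148·2.4243 ≈ 0.9226.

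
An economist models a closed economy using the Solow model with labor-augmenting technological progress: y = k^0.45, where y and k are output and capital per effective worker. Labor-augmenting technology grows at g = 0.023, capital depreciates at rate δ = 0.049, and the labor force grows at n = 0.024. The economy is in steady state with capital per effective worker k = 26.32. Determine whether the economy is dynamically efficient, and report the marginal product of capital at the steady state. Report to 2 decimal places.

The effective depreciation rate is n + g + δ = 0.024 + 0.023 + 0.049 = 0.096.
MPK = 0.45·k^(0.45−1) = 0.45·26.32^(-0.55) ≈ 0.0745.
MPK < 0.096, so the economy is dynamically inefficient (over-saving).

dynamically inefficient; MPK ≈ 0.07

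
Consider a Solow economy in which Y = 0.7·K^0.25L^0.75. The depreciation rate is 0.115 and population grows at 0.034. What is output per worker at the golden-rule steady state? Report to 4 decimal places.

y_gold ≈ 0.7386

The effective depreciation rate is n + δ = 0.034 + 0.115 = 0.149.
Maximizing c = f(k) − (n+δ)·k gives f'(k) = n+δ, i.e. 0.25·0.7·k^(0.25−1) = 0.149, so k_gold = (0.25·0.7/0.149)^(1/0.75) ≈ 1.2392.
Output: y_gold = 0.7·k_gold^0.25 = 0.7·1.2392^0.25 ≈ 0.7386.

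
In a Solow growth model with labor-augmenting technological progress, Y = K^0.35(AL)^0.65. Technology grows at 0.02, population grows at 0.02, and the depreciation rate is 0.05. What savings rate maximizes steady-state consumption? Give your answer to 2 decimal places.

Capital per effective worker breaks even when investment replaces (n + g + δ)·k; here n + g + δ = 0.09.
At the golden rule MPK = n+g+δ, and in any Cobb-Douglas steady state s = (n+g+δ)·k/y = MPK·k/y = capital's share 0.35.

s_gold = 0.35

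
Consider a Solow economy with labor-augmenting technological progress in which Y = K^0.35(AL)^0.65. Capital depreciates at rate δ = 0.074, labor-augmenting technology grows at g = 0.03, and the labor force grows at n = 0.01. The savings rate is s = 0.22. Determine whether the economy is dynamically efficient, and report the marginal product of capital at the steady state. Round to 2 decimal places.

dynamically efficient; MPK ≈ 0.18

Break-even investment rate: n + g + δ = 0.01 + 0.03 + 0.074 = 0.114.
Steady-state k*: s·k^0.35 = 0.114·k gives k* = (0.22/0.114)^(1/0.65) ≈ 2.7495.
MPK = 0.35·2.7495^(-0.65) ≈ 0.1814.
MPK > n+g+δ = 0.114, so the economy is dynamically efficient (under-saving).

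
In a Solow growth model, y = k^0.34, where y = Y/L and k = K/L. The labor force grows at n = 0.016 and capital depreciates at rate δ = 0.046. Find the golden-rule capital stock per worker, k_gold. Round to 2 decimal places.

k_gold ≈ 13.18

The effective depreciation rate is n + δ = 0.016 + 0.046 = 0.062.
At the golden rule the marginal product of capital equals n+δ: 0.34·k^(0.34−1) = 0.062. Solving, k_gold = (0.34/0.062)^(1/0.66) ≈ 13.1774.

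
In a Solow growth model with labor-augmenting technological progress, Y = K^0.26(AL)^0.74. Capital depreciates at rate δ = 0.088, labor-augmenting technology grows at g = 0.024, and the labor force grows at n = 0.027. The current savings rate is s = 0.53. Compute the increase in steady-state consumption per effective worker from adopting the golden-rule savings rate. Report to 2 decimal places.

Capital per effective worker breaks even when investment replaces (n + g + δ)·k; here n + g + δ = 0.139.
Current steady state (s = 0.53): k* = (0.53/0.139)^(1/0.74) ≈ 6.1022, y* = 6.1022^0.26 ≈ 1.6004, c* = (1−0.53)·1.6004 ≈ 0.7522.
Setting f'(k) = n+g+δ gives 0.26·k^(0.26−1) = 0.139, hence k_gold = (0.26/0.139)^(1/0.74) ≈ 2.3308.
y_gold = 2.3308^0.26 ≈ 1.2461, c_gold = y_gold − 0.139·k_gold ≈ 0.9221.
Gain: Δc = 0.9221 − 0.7522 ≈ 0.1699.

Δc ≈ 0.17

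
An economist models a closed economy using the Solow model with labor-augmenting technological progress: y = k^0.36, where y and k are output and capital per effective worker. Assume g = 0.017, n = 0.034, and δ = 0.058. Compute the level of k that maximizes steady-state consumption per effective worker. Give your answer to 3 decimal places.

k_gold ≈ 6.468

n + g + δ = 0.034 + 0.017 + 0.058 = 0.109.
Maximizing c = f(k) − (n+g+δ)·k gives f'(k) = n+g+δ, i.e. 0.36·k^(0.36−1) = 0.109, so k_gold = (0.36/0.109)^(1/0.64) ≈ 6.4676.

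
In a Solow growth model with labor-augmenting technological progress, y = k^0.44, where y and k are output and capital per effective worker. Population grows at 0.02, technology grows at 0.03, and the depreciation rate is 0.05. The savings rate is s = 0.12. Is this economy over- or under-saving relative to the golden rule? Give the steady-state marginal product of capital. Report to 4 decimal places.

under-saving; MPK ≈ 0.3667

Break-even investment rate: n + g + δ = 0.02 + 0.03 + 0.05 = 0.1.
Steady-state k*: s·k^0.44 = 0.1·k gives k* = (0.12/0.1)^(1/0.56) ≈ 1.3848.
MPK = 0.44·1.3848^(-0.56) ≈ 0.3667.
MPK > n+g+δ = 0.1, so the economy is dynamically efficient (under-saving).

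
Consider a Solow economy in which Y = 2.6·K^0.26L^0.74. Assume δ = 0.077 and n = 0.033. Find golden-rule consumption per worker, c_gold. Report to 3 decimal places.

c_gold ≈ 3.641

Break-even investment rate: n + δ = 0.033 + 0.077 = 0.11.
Maximizing c = f(k) − (n+δ)·k gives f'(k) = n+δ, i.e. 0.26·2.6·k^(0.26−1) = 0.11, so k_gold = (0.26·2.6/0.11)^(1/0.74) ≈ 11.6309.
y_gold = 2.6·11.6309^0.26 ≈ 4.9208.
c_gold = y_gold − (n+δ)·k_gold = 4.9208 − 0.11·11.6309 ≈ 3.6414.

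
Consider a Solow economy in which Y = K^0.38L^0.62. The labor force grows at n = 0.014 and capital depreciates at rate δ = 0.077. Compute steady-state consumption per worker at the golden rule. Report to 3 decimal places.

c_gold ≈ 1.489

Break-even investment rate: n + δ = 0.014 + 0.077 = 0.091.
At the golden rule the marginal product of capital equals n+δ: 0.38·k^(0.38−1) = 0.091. Solving, k_gold = (0.38/0.091)^(1/0.62) ≈ 10.0276.
y_gold = 10.0276^0.38 ≈ 2.4013.
c_gold = y_gold − (n+δ)·k_gold = 2.4013 − 0.091·10.0276 ≈ 1.4888.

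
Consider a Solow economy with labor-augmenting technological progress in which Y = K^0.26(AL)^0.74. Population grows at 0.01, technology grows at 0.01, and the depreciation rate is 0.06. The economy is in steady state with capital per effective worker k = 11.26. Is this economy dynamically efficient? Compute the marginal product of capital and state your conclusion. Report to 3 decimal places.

n + g + δ = 0.01 + 0.01 + 0.06 = 0.08.
MPK = 0.26·k^(0.26−1) = 0.26·11.26^(-0.74) ≈ 0.0433.
MPK < 0.08, so the economy is dynamically inefficient (over-saving).

dynamically inefficient; MPK ≈ 0.043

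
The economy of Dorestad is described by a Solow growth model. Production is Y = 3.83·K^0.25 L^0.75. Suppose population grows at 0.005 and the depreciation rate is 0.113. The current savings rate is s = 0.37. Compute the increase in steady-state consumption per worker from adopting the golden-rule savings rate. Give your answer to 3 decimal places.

The effective depreciation rate is n + δ = 0.005 + 0.113 = 0.118.
Current steady state (s = 0.37): k* = (0.37·3.83/0.118)^(1/0.75) ≈ 27.5016, y* = 3.83·27.5016^0.25 ≈ 8.7708, c* = (1−0.37)·8.7708 ≈ 5.5256.
At the golden rule the marginal product of capital equals n+δ: 0.25·3.83·k^(0.25−1) = 0.118. Solving, k_gold = (0.25·3.83/0.118)^(1/0.75) ≈ 16.3058.
y_gold = 3.83·16.3058^0.25 ≈ 7.6963, c_gold = y_gold − 0.118·k_gold ≈ 5.7723.
Gain: Δc = 5.7723 − 5.5256 ≈ 0.2467.

Δc ≈ 0.247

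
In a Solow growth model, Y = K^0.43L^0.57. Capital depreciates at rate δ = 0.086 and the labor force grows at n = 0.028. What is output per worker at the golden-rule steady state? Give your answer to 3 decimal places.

Capital per worker breaks even when investment replaces (n + δ)·k; here n + δ = 0.114.
Golden rule sets MPK = n+δ: 0.43·k^(0.43−1) = 0.114, so k_gold = (0.43/0.114)^(1/0.57) ≈ 10.2687.
Output: y_gold = k_gold^0.43 = 10.2687^0.43 ≈ 2.7224.

y_gold ≈ 2.722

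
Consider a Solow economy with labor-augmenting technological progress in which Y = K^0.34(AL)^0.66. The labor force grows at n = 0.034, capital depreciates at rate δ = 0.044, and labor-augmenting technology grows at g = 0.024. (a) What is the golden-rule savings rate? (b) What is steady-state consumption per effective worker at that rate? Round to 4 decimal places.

(a) s_gold = 0.3400; (b) c_gold ≈ 1.2272

Capital per effective worker breaks even when investment replaces (n + g + δ)·k; here n + g + δ = 0.102.
For Cobb-Douglas, s_gold equals capital's share: s_gold = 0.34.
Maximizing c = f(k) − (n+g+δ)·k gives f'(k) = n+g+δ, i.e. 0.34·k^(0.34−1) = 0.102, so k_gold = (0.34/0.102)^(1/0.66) ≈ 6.1978.
y_gold = 6.1978^0.34 ≈ 1.8594; c_gold = (1−0.34)·y_gold ≈ 1.2272.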